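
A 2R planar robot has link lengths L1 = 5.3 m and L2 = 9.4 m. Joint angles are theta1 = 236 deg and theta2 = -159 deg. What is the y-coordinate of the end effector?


Convert angles to radians: theta1 = 4.119, theta2 = -2.7751
y = L1*sin(theta1) + L2*sin(theta1+theta2)
y = -4.3939 + 9.1591
y = 4.7652


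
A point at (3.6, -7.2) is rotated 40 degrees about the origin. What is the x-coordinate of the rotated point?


x' = x*cos(theta) - y*sin(theta)
cos(40 deg) = 0.766, sin(40 deg) = 0.6428
x' = 3.6 * 0.766 - -7.2 * 0.6428
= 2.7578 - -4.6281
= 7.3858


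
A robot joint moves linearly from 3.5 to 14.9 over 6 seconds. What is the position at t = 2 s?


s = t/T = 2/6 = 0.3333
p(t) = p0 + (pf-p0)*s
= 3.5 + (14.9 - 3.5) * 0.3333
= 7.3


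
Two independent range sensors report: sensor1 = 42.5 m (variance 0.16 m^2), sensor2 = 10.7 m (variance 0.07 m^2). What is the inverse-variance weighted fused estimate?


w1 = (1/var1) / (1/var1 + 1/var2)
   = 6.25 / (6.25 + 14.2857) = 0.3043
w2 = 1 - w1 = 0.6957
fused = w1*s1 + w2*s2 = 12.9348 + 7.4435
= 20.3783 m


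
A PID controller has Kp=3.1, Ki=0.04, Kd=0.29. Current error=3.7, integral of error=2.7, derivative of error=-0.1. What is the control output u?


u = Kp*e + Ki*int(e) + Kd*de/dt
= 3.1*3.7 + 0.04*2.7 + 0.29*(-0.1)
= 11.47 + 0.108 + -0.029
= 11.549


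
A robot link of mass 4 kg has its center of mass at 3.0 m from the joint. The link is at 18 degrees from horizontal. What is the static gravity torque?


tau = m*g*L*cos(angle)
= 4 * 9.81 * 3.0 * cos(18 deg)
= 4 * 9.81 * 3.0 * 0.9511
= 111.9584 Nm


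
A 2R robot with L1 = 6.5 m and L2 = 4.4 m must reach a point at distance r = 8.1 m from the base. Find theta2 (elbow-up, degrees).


cos(theta2) = (r^2 - L1^2 - L2^2) / (2*L1*L2)
cos(theta2) = (65.61 - 42.25 - 19.36) / 57.2
cos(theta2) = 0.06993
theta2 = 85.99 degrees


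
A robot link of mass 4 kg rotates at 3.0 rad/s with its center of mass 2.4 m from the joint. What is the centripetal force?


F = m * omega^2 * r
= 4 * 3.0^2 * 2.4
= 4 * 9.0 * 2.4
= 86.4 N


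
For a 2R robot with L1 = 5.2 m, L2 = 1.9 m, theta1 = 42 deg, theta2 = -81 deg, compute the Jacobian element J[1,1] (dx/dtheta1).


J[1,1] = -L1*sin(t1) - L2*sin(t1+t2)
= -5.2*sin(42) - 1.9*sin(-39)
= -2.2838


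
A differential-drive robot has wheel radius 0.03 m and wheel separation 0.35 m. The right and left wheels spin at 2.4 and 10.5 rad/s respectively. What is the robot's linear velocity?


vR = r*wR = 0.03*2.4 = 0.072 m/s
vL = r*wL = 0.03*10.5 = 0.315 m/s
v = (vR+vL)/2 = 0.1935 m/s
omega = (vR-vL)/L = -0.6943 rad/s
linear velocity = 0.1935 m/s


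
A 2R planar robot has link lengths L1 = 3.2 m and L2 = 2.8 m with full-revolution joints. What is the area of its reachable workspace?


r_max = L1 + L2 = 6.0 m
r_min = |L1 - L2| = 0.4 m
Area = pi*(r_max^2 - r_min^2)
= pi*(36.0 - 0.16)
= pi * 35.84
= 112.5947 m^2


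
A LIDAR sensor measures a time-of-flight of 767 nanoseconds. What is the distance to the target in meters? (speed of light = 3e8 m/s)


tof = 767 ns = 7.67e-07 s
dist = c * tof / 2
= 3e8 * 7.67e-07 / 2
= 115.05 m


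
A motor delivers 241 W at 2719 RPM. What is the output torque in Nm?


omega = 2719 * 2*pi/60 = 284.733 rad/s
tau = P / omega = 241 / 284.733
= 0.8464 Nm


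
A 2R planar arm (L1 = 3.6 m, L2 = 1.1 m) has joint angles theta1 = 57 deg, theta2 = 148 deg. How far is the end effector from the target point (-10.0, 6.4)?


End effector via forward kinematics:
x = L1*cos(t1) + L2*cos(t1+t2) = 0.9638
y = L1*sin(t1) + L2*sin(t1+t2) = 2.5543
Distance to target:
d = sqrt((-10.0 - 0.9638)^2 + (6.4 - 2.5543)^2)
= sqrt(120.2041 + 14.7891)
= 11.6187 m


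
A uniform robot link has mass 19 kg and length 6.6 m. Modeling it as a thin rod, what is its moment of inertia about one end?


I = (1/3) * m * L^2
= (1/3) * 19 * 6.6^2
= 0.333333 * 19 * 43.56
= 275.88 kg*m^2


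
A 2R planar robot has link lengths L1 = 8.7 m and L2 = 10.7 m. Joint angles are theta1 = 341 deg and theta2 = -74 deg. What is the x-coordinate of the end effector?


Convert angles to radians: theta1 = 5.9516, theta2 = -1.2915
x = L1*cos(theta1) + L2*cos(theta1+theta2)
x = 8.226 + -0.56
x = 7.666


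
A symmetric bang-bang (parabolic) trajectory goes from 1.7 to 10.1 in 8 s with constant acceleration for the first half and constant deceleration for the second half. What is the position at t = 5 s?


Symmetric rest-to-rest: each phase covers (pf-p0)/2 in time T/2. 0.5*a*(T/2)^2 = (pf-p0)/2 => a = 4*(pf-p0)/T^2
a = 4*(10.1-1.7)/8^2 = 0.525
t = 5 is in the deceleration phase (t > T/2).
p = pf - 0.5*a*(T-t)^2 = 10.1 - 0.5*0.525*3^2
= 7.7375


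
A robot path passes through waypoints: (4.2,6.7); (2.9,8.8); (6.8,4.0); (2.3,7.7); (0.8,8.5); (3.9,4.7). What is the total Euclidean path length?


Segment lengths:
  seg1 = sqrt((-1.3)^2 + (2.1)^2) = 2.4698
  seg2 = sqrt((3.9)^2 + (-4.8)^2) = 6.1847
  seg3 = sqrt((-4.5)^2 + (3.7)^2) = 5.8258
  seg4 = sqrt((-1.5)^2 + (0.8)^2) = 1.7
  seg5 = sqrt((3.1)^2 + (-3.8)^2) = 4.9041
Total = 21.0844


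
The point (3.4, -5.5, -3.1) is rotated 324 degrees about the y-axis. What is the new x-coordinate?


Rotation about y-axis: x' = x*cos(theta) + z*sin(theta)
= 3.4 * 0.809 + -3.1 * -0.5878
= 4.5728


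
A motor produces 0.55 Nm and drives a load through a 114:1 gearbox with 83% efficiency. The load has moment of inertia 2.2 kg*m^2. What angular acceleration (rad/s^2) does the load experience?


tau_out = tau_motor * N * eta
= 0.55 * 114 * 0.83 = 52.041 Nm
alpha = tau_out / I = 52.041 / 2.2
= 23.655 rad/s^2


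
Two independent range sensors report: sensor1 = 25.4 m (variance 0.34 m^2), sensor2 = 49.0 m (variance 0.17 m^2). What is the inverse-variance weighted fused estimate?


w1 = (1/var1) / (1/var1 + 1/var2)
   = 2.9412 / (2.9412 + 5.8824) = 0.3333
w2 = 1 - w1 = 0.6667
fused = w1*s1 + w2*s2 = 8.4667 + 32.6667
= 41.1333 m


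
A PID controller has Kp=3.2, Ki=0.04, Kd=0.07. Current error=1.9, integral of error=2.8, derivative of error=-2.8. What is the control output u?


u = Kp*e + Ki*int(e) + Kd*de/dt
= 3.2*1.9 + 0.04*2.8 + 0.07*(-2.8)
= 6.08 + 0.112 + -0.196
= 5.996


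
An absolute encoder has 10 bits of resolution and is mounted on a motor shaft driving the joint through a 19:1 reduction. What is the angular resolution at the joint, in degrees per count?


counts = 2^10 = 1024
effective counts at joint = 1024 * 19 = 19456
resolution = 360 / 19456
= 0.0185 deg/count


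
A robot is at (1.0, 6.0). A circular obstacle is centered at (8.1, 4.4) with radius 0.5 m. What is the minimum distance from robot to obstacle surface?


center_dist = sqrt((1.0-8.1)^2 + (6.0-4.4)^2)
= sqrt(50.41 + 2.56)
= 7.278
min_dist = center_dist - radius = 7.278 - 0.5 = 6.778 m


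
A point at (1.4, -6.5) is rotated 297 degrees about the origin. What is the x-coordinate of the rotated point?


x' = x*cos(theta) - y*sin(theta)
cos(297 deg) = 0.454, sin(297 deg) = -0.891
x' = 1.4 * 0.454 - -6.5 * -0.891
= 0.6356 - 5.7915
= -5.156


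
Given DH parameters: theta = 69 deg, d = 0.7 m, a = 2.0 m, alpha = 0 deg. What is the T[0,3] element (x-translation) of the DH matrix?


T[0,3] = a * cos(theta)
= 2.0 * cos(69 deg)
= 2.0 * 0.3584
= 0.7167


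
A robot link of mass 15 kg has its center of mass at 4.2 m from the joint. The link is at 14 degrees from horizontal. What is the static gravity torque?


tau = m*g*L*cos(angle)
= 15 * 9.81 * 4.2 * cos(14 deg)
= 15 * 9.81 * 4.2 * 0.9703
= 599.6719 Nm


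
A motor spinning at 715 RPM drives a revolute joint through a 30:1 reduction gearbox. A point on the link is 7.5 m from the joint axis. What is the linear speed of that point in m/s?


omega_motor = 715 * 2*pi/60 = 74.8746 rad/s
omega_joint = omega_motor / 30 = 2.4958 rad/s
v = omega_joint * r = 2.4958 * 7.5
= 18.7187 m/s


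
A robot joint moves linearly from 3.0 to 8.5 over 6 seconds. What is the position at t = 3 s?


s = t/T = 3/6 = 0.5
p(t) = p0 + (pf-p0)*s
= 3.0 + (8.5 - 3.0) * 0.5
= 5.75


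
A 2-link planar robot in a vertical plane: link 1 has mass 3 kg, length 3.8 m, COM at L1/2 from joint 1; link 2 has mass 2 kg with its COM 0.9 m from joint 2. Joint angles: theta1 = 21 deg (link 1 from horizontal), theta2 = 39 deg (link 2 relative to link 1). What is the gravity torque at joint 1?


Horizontal distance from joint 1 to link-1 COM:
  x_c1 = (L1/2)*cos(t1) = 1.9 * 0.9336 = 1.7738 m
Horizontal distance from joint 1 to link-2 COM:
  x_c2 = L1*cos(t1) + Lc2*cos(t1+t2)
       = 3.8*0.9336 + 0.9*0.5 = 3.9976 m
tau1 = m1*g*x_c1 + m2*g*x_c2
     = 3*9.81*1.7738 + 2*9.81*3.9976
     = 52.203 + 78.433
     = 130.636 Nm


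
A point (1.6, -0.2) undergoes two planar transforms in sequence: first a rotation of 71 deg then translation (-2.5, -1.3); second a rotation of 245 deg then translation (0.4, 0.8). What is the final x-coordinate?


After transform 1:
x1 = cos(71)*1.6 - sin(71)*-0.2 + -2.5 = -1.79
y1 = sin(71)*1.6 + cos(71)*-0.2 + -1.3 = 0.1477
After transform 2:
x2 = cos(245)*-1.79 - sin(245)*0.1477 + 0.4
= 1.2904


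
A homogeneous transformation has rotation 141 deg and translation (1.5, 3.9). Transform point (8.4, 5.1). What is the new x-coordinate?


x' = cos(theta)*px - sin(theta)*py + tx
= -0.7771*8.4 - 0.6293*5.1 + 1.5
= -8.2376


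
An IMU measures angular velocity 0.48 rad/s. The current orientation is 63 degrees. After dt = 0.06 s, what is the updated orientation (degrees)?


delta_theta = w * dt = 0.48 * 0.06 = 0.0288 rad
= 1.6501 deg
theta_new = 63 + 1.6501 = 64.6501 deg


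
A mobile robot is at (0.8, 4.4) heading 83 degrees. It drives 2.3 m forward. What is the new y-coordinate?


y_new = y0 + d*sin(theta)
= 4.4 + 2.3*sin(83)
= 4.4 + 2.2829
= 6.6829


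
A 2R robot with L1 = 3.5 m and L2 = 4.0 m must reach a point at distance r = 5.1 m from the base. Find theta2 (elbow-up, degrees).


cos(theta2) = (r^2 - L1^2 - L2^2) / (2*L1*L2)
cos(theta2) = (26.01 - 12.25 - 16.0) / 28.0
cos(theta2) = -0.08
theta2 = 94.5886 degrees


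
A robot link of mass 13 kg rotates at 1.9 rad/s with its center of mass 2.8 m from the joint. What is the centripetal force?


F = m * omega^2 * r
= 13 * 1.9^2 * 2.8
= 13 * 3.61 * 2.8
= 131.404 N


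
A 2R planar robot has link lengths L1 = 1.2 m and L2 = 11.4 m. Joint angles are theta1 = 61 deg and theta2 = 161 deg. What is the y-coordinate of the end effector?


Convert angles to radians: theta1 = 1.0647, theta2 = 2.81
y = L1*sin(theta1) + L2*sin(theta1+theta2)
y = 1.0495 + -7.6281
y = -6.5785


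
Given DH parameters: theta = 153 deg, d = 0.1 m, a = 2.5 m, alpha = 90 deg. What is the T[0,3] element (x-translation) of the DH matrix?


T[0,3] = a * cos(theta)
= 2.5 * cos(153 deg)
= 2.5 * -0.891
= -2.2275


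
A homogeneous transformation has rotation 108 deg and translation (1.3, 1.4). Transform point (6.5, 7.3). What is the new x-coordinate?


x' = cos(theta)*px - sin(theta)*py + tx
= -0.309*6.5 - 0.9511*7.3 + 1.3
= -7.6513


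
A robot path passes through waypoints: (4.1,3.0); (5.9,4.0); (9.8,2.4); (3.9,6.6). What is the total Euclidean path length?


Segment lengths:
  seg1 = sqrt((1.8)^2 + (1.0)^2) = 2.0591
  seg2 = sqrt((3.9)^2 + (-1.6)^2) = 4.2154
  seg3 = sqrt((-5.9)^2 + (4.2)^2) = 7.2422
Total = 13.5168


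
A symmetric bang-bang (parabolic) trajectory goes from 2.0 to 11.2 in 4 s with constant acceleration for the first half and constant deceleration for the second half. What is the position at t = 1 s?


Symmetric rest-to-rest: each phase covers (pf-p0)/2 in time T/2. 0.5*a*(T/2)^2 = (pf-p0)/2 => a = 4*(pf-p0)/T^2
a = 4*(11.2-2.0)/4^2 = 2.3
t = 1 is in the acceleration phase (t <= T/2).
p = p0 + 0.5*a*t^2 = 2.0 + 0.5*2.3*1^2
= 3.15


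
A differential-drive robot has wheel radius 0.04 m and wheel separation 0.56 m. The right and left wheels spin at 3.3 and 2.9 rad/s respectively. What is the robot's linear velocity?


vR = r*wR = 0.04*3.3 = 0.132 m/s
vL = r*wL = 0.04*2.9 = 0.116 m/s
v = (vR+vL)/2 = 0.124 m/s
omega = (vR-vL)/L = 0.0286 rad/s
linear velocity = 0.124 m/s


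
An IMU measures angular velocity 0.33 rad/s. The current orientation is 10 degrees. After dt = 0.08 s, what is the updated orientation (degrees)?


delta_theta = w * dt = 0.33 * 0.08 = 0.0264 rad
= 1.5126 deg
theta_new = 10 + 1.5126 = 11.5126 deg


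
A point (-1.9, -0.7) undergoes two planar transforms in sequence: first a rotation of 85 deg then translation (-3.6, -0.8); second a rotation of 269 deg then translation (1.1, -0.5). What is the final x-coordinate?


After transform 1:
x1 = cos(85)*-1.9 - sin(85)*-0.7 + -3.6 = -3.0683
y1 = sin(85)*-1.9 + cos(85)*-0.7 + -0.8 = -2.7538
After transform 2:
x2 = cos(269)*-3.0683 - sin(269)*-2.7538 + 1.1
= -1.5998


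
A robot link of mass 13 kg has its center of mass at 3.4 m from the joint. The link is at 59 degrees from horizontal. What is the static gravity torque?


tau = m*g*L*cos(angle)
= 13 * 9.81 * 3.4 * cos(59 deg)
= 13 * 9.81 * 3.4 * 0.515
= 223.3215 Nm


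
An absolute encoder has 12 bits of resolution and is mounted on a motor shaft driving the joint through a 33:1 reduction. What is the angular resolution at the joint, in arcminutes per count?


counts = 2^12 = 4096
effective counts at joint = 4096 * 33 = 135168
resolution = 360*60 / 135168
= 0.1598 arcmin/count


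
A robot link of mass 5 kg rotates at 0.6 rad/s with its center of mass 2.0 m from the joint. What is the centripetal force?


F = m * omega^2 * r
= 5 * 0.6^2 * 2.0
= 5 * 0.36 * 2.0
= 3.6 N


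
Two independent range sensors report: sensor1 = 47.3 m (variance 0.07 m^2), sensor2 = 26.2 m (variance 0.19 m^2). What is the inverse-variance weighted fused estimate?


w1 = (1/var1) / (1/var1 + 1/var2)
   = 14.2857 / (14.2857 + 5.2632) = 0.7308
w2 = 1 - w1 = 0.2692
fused = w1*s1 + w2*s2 = 34.5654 + 7.0538
= 41.6192 m


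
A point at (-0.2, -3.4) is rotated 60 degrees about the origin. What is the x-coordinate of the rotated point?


x' = x*cos(theta) - y*sin(theta)
cos(60 deg) = 0.5, sin(60 deg) = 0.866
x' = -0.2 * 0.5 - -3.4 * 0.866
= -0.1 - -2.9445
= 2.8445


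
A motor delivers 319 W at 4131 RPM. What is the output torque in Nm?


omega = 4131 * 2*pi/60 = 432.5973 rad/s
tau = P / omega = 319 / 432.5973
= 0.7374 Nm


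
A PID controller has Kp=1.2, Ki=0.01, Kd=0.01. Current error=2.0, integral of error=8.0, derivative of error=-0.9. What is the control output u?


u = Kp*e + Ki*int(e) + Kd*de/dt
= 1.2*2.0 + 0.01*8.0 + 0.01*(-0.9)
= 2.4 + 0.08 + -0.009
= 2.471


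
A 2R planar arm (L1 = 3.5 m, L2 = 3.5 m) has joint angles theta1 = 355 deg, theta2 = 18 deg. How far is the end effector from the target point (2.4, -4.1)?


End effector via forward kinematics:
x = L1*cos(t1) + L2*cos(t1+t2) = 6.897
y = L1*sin(t1) + L2*sin(t1+t2) = 0.4823
Distance to target:
d = sqrt((2.4 - 6.897)^2 + (-4.1 - 0.4823)^2)
= sqrt(20.2228 + 20.9973)
= 6.4203 m


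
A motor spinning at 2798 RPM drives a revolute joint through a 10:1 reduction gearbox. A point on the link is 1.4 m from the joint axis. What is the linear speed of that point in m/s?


omega_motor = 2798 * 2*pi/60 = 293.0059 rad/s
omega_joint = omega_motor / 10 = 29.3006 rad/s
v = omega_joint * r = 29.3006 * 1.4
= 41.0208 m/s


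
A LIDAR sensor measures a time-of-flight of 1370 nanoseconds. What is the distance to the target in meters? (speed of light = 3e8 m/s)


tof = 1370 ns = 1.37e-06 s
dist = c * tof / 2
= 3e8 * 1.37e-06 / 2
= 205.5 m


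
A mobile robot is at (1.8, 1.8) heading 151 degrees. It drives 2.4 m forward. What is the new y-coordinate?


y_new = y0 + d*sin(theta)
= 1.8 + 2.4*sin(151)
= 1.8 + 1.1635
= 2.9635


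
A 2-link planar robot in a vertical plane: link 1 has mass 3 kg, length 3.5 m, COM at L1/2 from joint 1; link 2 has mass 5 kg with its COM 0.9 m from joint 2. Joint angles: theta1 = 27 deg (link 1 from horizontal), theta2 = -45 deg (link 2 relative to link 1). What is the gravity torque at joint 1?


Horizontal distance from joint 1 to link-1 COM:
  x_c1 = (L1/2)*cos(t1) = 1.75 * 0.891 = 1.5593 m
Horizontal distance from joint 1 to link-2 COM:
  x_c2 = L1*cos(t1) + Lc2*cos(t1+t2)
       = 3.5*0.891 + 0.9*0.9511 = 3.9745 m
tau1 = m1*g*x_c1 + m2*g*x_c2
     = 3*9.81*1.5593 + 5*9.81*3.9745
     = 45.8891 + 194.9479
     = 240.837 Nm


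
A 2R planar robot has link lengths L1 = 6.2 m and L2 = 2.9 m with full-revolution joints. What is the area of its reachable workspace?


r_max = L1 + L2 = 9.1 m
r_min = |L1 - L2| = 3.3 m
Area = pi*(r_max^2 - r_min^2)
= pi*(82.81 - 10.89)
= pi * 71.92
= 225.9433 m^2


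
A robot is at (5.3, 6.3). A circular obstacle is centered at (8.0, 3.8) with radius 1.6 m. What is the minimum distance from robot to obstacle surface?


center_dist = sqrt((5.3-8.0)^2 + (6.3-3.8)^2)
= sqrt(7.29 + 6.25)
= 3.6797
min_dist = center_dist - radius = 3.6797 - 1.6 = 2.0797 m


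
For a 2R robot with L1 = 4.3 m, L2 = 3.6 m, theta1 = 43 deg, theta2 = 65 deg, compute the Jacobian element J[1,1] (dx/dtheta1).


J[1,1] = -L1*sin(t1) - L2*sin(t1+t2)
= -4.3*sin(43) - 3.6*sin(108)
= -6.3564


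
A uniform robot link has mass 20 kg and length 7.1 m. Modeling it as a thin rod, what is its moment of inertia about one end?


I = (1/3) * m * L^2
= (1/3) * 20 * 7.1^2
= 0.333333 * 20 * 50.41
= 336.0667 kg*m^2


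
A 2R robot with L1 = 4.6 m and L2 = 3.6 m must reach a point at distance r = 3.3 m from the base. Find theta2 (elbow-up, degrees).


cos(theta2) = (r^2 - L1^2 - L2^2) / (2*L1*L2)
cos(theta2) = (10.89 - 21.16 - 12.96) / 33.12
cos(theta2) = -0.701389
theta2 = 134.5385 degrees


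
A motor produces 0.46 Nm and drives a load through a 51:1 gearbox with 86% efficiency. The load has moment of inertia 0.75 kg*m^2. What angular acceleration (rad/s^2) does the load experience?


tau_out = tau_motor * N * eta
= 0.46 * 51 * 0.86 = 20.1756 Nm
alpha = tau_out / I = 20.1756 / 0.75
= 26.9008 rad/s^2


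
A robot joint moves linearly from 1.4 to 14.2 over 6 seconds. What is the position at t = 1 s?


s = t/T = 1/6 = 0.1667
p(t) = p0 + (pf-p0)*s
= 1.4 + (14.2 - 1.4) * 0.1667
= 3.5333


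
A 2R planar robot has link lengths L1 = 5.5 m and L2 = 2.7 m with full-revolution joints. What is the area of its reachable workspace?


r_max = L1 + L2 = 8.2 m
r_min = |L1 - L2| = 2.8 m
Area = pi*(r_max^2 - r_min^2)
= pi*(67.24 - 7.84)
= pi * 59.4
= 186.6106 m^2


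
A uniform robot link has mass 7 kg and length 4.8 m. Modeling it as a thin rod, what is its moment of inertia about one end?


I = (1/3) * m * L^2
= (1/3) * 7 * 4.8^2
= 0.333333 * 7 * 23.04
= 53.76 kg*m^2


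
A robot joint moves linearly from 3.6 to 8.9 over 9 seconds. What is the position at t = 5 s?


s = t/T = 5/9 = 0.5556
p(t) = p0 + (pf-p0)*s
= 3.6 + (8.9 - 3.6) * 0.5556
= 6.5444


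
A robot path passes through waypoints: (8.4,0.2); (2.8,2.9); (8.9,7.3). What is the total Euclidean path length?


Segment lengths:
  seg1 = sqrt((-5.6)^2 + (2.7)^2) = 6.2169
  seg2 = sqrt((6.1)^2 + (4.4)^2) = 7.5213
Total = 13.7382


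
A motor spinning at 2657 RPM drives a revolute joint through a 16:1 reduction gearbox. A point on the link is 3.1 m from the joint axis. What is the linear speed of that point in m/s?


omega_motor = 2657 * 2*pi/60 = 278.2404 rad/s
omega_joint = omega_motor / 16 = 17.39 rad/s
v = omega_joint * r = 17.39 * 3.1
= 53.9091 m/s


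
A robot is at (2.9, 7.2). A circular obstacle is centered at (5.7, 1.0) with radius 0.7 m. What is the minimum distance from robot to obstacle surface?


center_dist = sqrt((2.9-5.7)^2 + (7.2-1.0)^2)
= sqrt(7.84 + 38.44)
= 6.8029
min_dist = center_dist - radius = 6.8029 - 0.7 = 6.1029 m


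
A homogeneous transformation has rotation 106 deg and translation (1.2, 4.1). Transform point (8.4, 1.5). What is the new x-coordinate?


x' = cos(theta)*px - sin(theta)*py + tx
= -0.2756*8.4 - 0.9613*1.5 + 1.2
= -2.5572


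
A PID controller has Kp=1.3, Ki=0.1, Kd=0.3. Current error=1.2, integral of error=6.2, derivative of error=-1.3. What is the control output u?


u = Kp*e + Ki*int(e) + Kd*de/dt
= 1.3*1.2 + 0.1*6.2 + 0.3*(-1.3)
= 1.56 + 0.62 + -0.39
= 1.79


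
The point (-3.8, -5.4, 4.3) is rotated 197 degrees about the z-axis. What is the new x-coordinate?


Rotation about z-axis: x' = x*cos(theta) - y*sin(theta)
= -3.8 * -0.9563 - -5.4 * -0.2924
= 2.0552


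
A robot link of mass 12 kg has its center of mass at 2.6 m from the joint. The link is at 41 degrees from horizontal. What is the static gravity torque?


tau = m*g*L*cos(angle)
= 12 * 9.81 * 2.6 * cos(41 deg)
= 12 * 9.81 * 2.6 * 0.7547
= 230.9955 Nm


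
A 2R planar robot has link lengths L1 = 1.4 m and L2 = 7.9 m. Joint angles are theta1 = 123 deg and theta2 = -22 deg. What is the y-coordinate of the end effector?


Convert angles to radians: theta1 = 2.1468, theta2 = -0.384
y = L1*sin(theta1) + L2*sin(theta1+theta2)
y = 1.1741 + 7.7549
y = 8.929


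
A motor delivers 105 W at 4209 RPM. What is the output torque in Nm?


omega = 4209 * 2*pi/60 = 440.7654 rad/s
tau = P / omega = 105 / 440.7654
= 0.2382 Nm


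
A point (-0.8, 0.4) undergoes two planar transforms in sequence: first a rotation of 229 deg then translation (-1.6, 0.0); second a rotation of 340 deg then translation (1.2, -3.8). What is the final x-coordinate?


After transform 1:
x1 = cos(229)*-0.8 - sin(229)*0.4 + -1.6 = -0.7733
y1 = sin(229)*-0.8 + cos(229)*0.4 + 0.0 = 0.3413
After transform 2:
x2 = cos(340)*-0.7733 - sin(340)*0.3413 + 1.2
= 0.5901


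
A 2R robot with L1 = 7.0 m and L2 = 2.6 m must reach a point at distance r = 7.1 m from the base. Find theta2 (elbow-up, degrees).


cos(theta2) = (r^2 - L1^2 - L2^2) / (2*L1*L2)
cos(theta2) = (50.41 - 49.0 - 6.76) / 36.4
cos(theta2) = -0.146978
theta2 = 98.4518 degrees


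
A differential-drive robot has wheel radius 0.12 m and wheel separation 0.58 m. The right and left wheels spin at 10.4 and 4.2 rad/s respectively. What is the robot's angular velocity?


vR = r*wR = 0.12*10.4 = 1.248 m/s
vL = r*wL = 0.12*4.2 = 0.504 m/s
v = (vR+vL)/2 = 0.876 m/s
omega = (vR-vL)/L = 1.2828 rad/s
angular velocity = 1.2828 rad/s


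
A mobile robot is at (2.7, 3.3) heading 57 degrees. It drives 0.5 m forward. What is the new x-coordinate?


x_new = x0 + d*cos(theta)
= 2.7 + 0.5*cos(57)
= 2.7 + 0.2723
= 2.9723


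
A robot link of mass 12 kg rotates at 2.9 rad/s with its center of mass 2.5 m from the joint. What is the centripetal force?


F = m * omega^2 * r
= 12 * 2.9^2 * 2.5
= 12 * 8.41 * 2.5
= 252.3 N


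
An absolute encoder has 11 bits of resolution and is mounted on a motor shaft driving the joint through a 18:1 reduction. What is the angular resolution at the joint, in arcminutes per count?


counts = 2^11 = 2048
effective counts at joint = 2048 * 18 = 36864
resolution = 360*60 / 36864
= 0.5859 arcmin/count


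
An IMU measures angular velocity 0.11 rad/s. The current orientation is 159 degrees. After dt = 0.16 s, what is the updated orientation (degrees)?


delta_theta = w * dt = 0.11 * 0.16 = 0.0176 rad
= 1.0084 deg
theta_new = 159 + 1.0084 = 160.0084 deg


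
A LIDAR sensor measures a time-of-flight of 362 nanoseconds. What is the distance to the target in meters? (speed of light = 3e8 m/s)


tof = 362 ns = 3.62e-07 s
dist = c * tof / 2
= 3e8 * 3.62e-07 / 2
= 54.3 m


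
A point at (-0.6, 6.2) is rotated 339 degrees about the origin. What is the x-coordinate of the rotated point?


x' = x*cos(theta) - y*sin(theta)
cos(339 deg) = 0.9336, sin(339 deg) = -0.3584
x' = -0.6 * 0.9336 - 6.2 * -0.3584
= -0.5601 - -2.2219
= 1.6617


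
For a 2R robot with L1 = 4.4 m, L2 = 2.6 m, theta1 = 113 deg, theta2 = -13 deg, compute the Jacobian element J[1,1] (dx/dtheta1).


J[1,1] = -L1*sin(t1) - L2*sin(t1+t2)
= -4.4*sin(113) - 2.6*sin(100)
= -6.6107


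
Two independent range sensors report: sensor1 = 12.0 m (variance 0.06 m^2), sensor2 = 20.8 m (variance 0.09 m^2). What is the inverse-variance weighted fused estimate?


w1 = (1/var1) / (1/var1 + 1/var2)
   = 16.6667 / (16.6667 + 11.1111) = 0.6
w2 = 1 - w1 = 0.4
fused = w1*s1 + w2*s2 = 7.2 + 8.32
= 15.52 m


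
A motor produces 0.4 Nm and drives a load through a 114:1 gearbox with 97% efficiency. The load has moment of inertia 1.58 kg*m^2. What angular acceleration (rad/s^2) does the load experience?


tau_out = tau_motor * N * eta
= 0.4 * 114 * 0.97 = 44.232 Nm
alpha = tau_out / I = 44.232 / 1.58
= 27.9949 rad/s^2


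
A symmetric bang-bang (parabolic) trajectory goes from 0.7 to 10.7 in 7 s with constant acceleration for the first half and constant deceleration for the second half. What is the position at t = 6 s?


Symmetric rest-to-rest: each phase covers (pf-p0)/2 in time T/2. 0.5*a*(T/2)^2 = (pf-p0)/2 => a = 4*(pf-p0)/T^2
a = 4*(10.7-0.7)/7^2 = 0.8163
t = 6 is in the deceleration phase (t > T/2).
p = pf - 0.5*a*(T-t)^2 = 10.7 - 0.5*0.8163*1^2
= 10.2918


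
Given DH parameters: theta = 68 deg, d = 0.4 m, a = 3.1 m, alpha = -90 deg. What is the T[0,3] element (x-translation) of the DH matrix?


T[0,3] = a * cos(theta)
= 3.1 * cos(68 deg)
= 3.1 * 0.3746
= 1.1613


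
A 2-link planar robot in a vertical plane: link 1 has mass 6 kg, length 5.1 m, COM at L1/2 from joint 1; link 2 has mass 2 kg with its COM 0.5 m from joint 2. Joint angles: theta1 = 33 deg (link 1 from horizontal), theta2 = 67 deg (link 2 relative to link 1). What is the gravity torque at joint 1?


Horizontal distance from joint 1 to link-1 COM:
  x_c1 = (L1/2)*cos(t1) = 2.55 * 0.8387 = 2.1386 m
Horizontal distance from joint 1 to link-2 COM:
  x_c2 = L1*cos(t1) + Lc2*cos(t1+t2)
       = 5.1*0.8387 + 0.5*-0.1736 = 4.1904 m
tau1 = m1*g*x_c1 + m2*g*x_c2
     = 6*9.81*2.1386 + 2*9.81*4.1904
     = 125.8786 + 82.2156
     = 208.0941 Nm


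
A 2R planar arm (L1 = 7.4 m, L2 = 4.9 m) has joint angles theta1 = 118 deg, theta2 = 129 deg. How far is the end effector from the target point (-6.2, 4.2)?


End effector via forward kinematics:
x = L1*cos(t1) + L2*cos(t1+t2) = -5.3887
y = L1*sin(t1) + L2*sin(t1+t2) = 2.0233
Distance to target:
d = sqrt((-6.2 - -5.3887)^2 + (4.2 - 2.0233)^2)
= sqrt(0.6583 + 4.7379)
= 2.323 m


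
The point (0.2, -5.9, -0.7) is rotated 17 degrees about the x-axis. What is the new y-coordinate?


Rotation about x-axis: y' = y*cos(theta) - z*sin(theta)
= -5.9 * 0.9563 - -0.7 * 0.2924
= -5.4375


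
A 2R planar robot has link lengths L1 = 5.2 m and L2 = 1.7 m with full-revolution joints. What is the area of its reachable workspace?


r_max = L1 + L2 = 6.9 m
r_min = |L1 - L2| = 3.5 m
Area = pi*(r_max^2 - r_min^2)
= pi*(47.61 - 12.25)
= pi * 35.36
= 111.0867 m^2


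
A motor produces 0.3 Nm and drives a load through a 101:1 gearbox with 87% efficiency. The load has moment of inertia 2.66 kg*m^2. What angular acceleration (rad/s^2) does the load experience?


tau_out = tau_motor * N * eta
= 0.3 * 101 * 0.87 = 26.361 Nm
alpha = tau_out / I = 26.361 / 2.66
= 9.9102 rad/s^2


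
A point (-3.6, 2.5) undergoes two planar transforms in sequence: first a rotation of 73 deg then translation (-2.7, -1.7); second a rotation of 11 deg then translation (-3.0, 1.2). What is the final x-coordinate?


After transform 1:
x1 = cos(73)*-3.6 - sin(73)*2.5 + -2.7 = -6.1433
y1 = sin(73)*-3.6 + cos(73)*2.5 + -1.7 = -4.4118
After transform 2:
x2 = cos(11)*-6.1433 - sin(11)*-4.4118 + -3.0
= -8.1886


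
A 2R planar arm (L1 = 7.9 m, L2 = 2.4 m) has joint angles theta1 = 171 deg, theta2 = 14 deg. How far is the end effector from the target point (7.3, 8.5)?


End effector via forward kinematics:
x = L1*cos(t1) + L2*cos(t1+t2) = -10.1936
y = L1*sin(t1) + L2*sin(t1+t2) = 1.0267
Distance to target:
d = sqrt((7.3 - -10.1936)^2 + (8.5 - 1.0267)^2)
= sqrt(306.0262 + 55.8508)
= 19.0231 m


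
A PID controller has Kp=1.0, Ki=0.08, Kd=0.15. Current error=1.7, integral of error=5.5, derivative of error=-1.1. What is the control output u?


u = Kp*e + Ki*int(e) + Kd*de/dt
= 1.0*1.7 + 0.08*5.5 + 0.15*(-1.1)
= 1.7 + 0.44 + -0.165
= 1.975


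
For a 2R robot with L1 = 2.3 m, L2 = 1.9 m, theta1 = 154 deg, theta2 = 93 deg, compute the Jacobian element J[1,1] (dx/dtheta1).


J[1,1] = -L1*sin(t1) - L2*sin(t1+t2)
= -2.3*sin(154) - 1.9*sin(247)
= 0.7407


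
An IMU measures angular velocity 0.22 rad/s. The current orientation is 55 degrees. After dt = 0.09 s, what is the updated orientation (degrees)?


delta_theta = w * dt = 0.22 * 0.09 = 0.0198 rad
= 1.1345 deg
theta_new = 55 + 1.1345 = 56.1345 deg


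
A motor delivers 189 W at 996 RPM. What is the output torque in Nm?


omega = 996 * 2*pi/60 = 104.3009 rad/s
tau = P / omega = 189 / 104.3009
= 1.8121 Nm


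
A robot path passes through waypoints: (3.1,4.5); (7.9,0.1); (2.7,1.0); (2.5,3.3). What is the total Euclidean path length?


Segment lengths:
  seg1 = sqrt((4.8)^2 + (-4.4)^2) = 6.5115
  seg2 = sqrt((-5.2)^2 + (0.9)^2) = 5.2773
  seg3 = sqrt((-0.2)^2 + (2.3)^2) = 2.3087
Total = 14.0975


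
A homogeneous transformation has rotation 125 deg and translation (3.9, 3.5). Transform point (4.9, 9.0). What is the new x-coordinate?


x' = cos(theta)*px - sin(theta)*py + tx
= -0.5736*4.9 - 0.8192*9.0 + 3.9
= -6.2829


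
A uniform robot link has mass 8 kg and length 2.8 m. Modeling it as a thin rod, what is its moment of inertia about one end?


I = (1/3) * m * L^2
= (1/3) * 8 * 2.8^2
= 0.333333 * 8 * 7.84
= 20.9067 kg*m^2


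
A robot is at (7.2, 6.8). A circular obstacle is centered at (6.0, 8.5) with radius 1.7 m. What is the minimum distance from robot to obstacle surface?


center_dist = sqrt((7.2-6.0)^2 + (6.8-8.5)^2)
= sqrt(1.44 + 2.89)
= 2.0809
min_dist = center_dist - radius = 2.0809 - 1.7 = 0.3809 m


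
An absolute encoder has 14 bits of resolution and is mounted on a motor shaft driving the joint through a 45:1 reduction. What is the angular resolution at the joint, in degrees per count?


counts = 2^14 = 16384
effective counts at joint = 16384 * 45 = 737280
resolution = 360 / 737280
= 4.8828e-04 deg/count


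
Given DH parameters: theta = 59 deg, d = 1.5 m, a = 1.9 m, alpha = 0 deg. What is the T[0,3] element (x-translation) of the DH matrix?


T[0,3] = a * cos(theta)
= 1.9 * cos(59 deg)
= 1.9 * 0.515
= 0.9786


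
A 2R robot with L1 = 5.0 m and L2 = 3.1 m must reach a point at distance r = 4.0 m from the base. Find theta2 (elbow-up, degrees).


cos(theta2) = (r^2 - L1^2 - L2^2) / (2*L1*L2)
cos(theta2) = (16.0 - 25.0 - 9.61) / 31.0
cos(theta2) = -0.600323
theta2 = 126.893 degrees


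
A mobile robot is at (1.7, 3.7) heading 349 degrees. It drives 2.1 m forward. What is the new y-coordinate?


y_new = y0 + d*sin(theta)
= 3.7 + 2.1*sin(349)
= 3.7 + -0.4007
= 3.2993


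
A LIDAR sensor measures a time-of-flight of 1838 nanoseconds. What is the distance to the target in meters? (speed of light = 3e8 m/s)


tof = 1838 ns = 1.838e-06 s
dist = c * tof / 2
= 3e8 * 1.838e-06 / 2
= 275.7 m


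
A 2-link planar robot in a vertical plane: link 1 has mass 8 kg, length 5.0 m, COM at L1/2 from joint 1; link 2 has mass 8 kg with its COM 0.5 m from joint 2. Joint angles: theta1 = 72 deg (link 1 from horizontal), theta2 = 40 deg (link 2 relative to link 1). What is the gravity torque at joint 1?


Horizontal distance from joint 1 to link-1 COM:
  x_c1 = (L1/2)*cos(t1) = 2.5 * 0.309 = 0.7725 m
Horizontal distance from joint 1 to link-2 COM:
  x_c2 = L1*cos(t1) + Lc2*cos(t1+t2)
       = 5.0*0.309 + 0.5*-0.3746 = 1.3578 m
tau1 = m1*g*x_c1 + m2*g*x_c2
     = 8*9.81*0.7725 + 8*9.81*1.3578
     = 60.6291 + 106.5587
     = 167.1878 Nm


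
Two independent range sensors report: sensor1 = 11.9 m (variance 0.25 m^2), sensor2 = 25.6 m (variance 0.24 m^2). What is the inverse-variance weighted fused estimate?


w1 = (1/var1) / (1/var1 + 1/var2)
   = 4.0 / (4.0 + 4.1667) = 0.4898
w2 = 1 - w1 = 0.5102
fused = w1*s1 + w2*s2 = 5.8286 + 13.0612
= 18.8898 m


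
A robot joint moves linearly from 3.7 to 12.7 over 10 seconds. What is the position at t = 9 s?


s = t/T = 9/10 = 0.9
p(t) = p0 + (pf-p0)*s
= 3.7 + (12.7 - 3.7) * 0.9
= 11.8


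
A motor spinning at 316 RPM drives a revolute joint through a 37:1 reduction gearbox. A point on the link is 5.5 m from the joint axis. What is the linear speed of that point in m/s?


omega_motor = 316 * 2*pi/60 = 33.0914 rad/s
omega_joint = omega_motor / 37 = 0.8944 rad/s
v = omega_joint * r = 0.8944 * 5.5
= 4.919 m/s


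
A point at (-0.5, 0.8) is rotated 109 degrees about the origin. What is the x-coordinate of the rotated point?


x' = x*cos(theta) - y*sin(theta)
cos(109 deg) = -0.3256, sin(109 deg) = 0.9455
x' = -0.5 * -0.3256 - 0.8 * 0.9455
= 0.1628 - 0.7564
= -0.5936


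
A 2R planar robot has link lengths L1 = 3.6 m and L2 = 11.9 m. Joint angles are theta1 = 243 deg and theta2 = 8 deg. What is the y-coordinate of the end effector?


Convert angles to radians: theta1 = 4.2412, theta2 = 0.1396
y = L1*sin(theta1) + L2*sin(theta1+theta2)
y = -3.2076 + -11.2517
y = -14.4593


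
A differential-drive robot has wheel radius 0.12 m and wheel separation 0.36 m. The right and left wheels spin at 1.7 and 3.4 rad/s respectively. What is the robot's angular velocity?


vR = r*wR = 0.12*1.7 = 0.204 m/s
vL = r*wL = 0.12*3.4 = 0.408 m/s
v = (vR+vL)/2 = 0.306 m/s
omega = (vR-vL)/L = -0.5667 rad/s
angular velocity = -0.5667 rad/s


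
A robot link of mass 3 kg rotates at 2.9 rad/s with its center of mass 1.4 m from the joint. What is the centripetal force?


F = m * omega^2 * r
= 3 * 2.9^2 * 1.4
= 3 * 8.41 * 1.4
= 35.322 N


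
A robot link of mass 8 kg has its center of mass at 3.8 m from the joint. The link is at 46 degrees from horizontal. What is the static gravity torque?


tau = m*g*L*cos(angle)
= 8 * 9.81 * 3.8 * cos(46 deg)
= 8 * 9.81 * 3.8 * 0.6947
= 207.1638 Nm


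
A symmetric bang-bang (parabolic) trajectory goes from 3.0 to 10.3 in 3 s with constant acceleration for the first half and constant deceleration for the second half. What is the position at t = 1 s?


Symmetric rest-to-rest: each phase covers (pf-p0)/2 in time T/2. 0.5*a*(T/2)^2 = (pf-p0)/2 => a = 4*(pf-p0)/T^2
a = 4*(10.3-3.0)/3^2 = 3.2444
t = 1 is in the acceleration phase (t <= T/2).
p = p0 + 0.5*a*t^2 = 3.0 + 0.5*3.2444*1^2
= 4.6222


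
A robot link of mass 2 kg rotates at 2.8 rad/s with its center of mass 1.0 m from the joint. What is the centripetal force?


F = m * omega^2 * r
= 2 * 2.8^2 * 1.0
= 2 * 7.84 * 1.0
= 15.68 N


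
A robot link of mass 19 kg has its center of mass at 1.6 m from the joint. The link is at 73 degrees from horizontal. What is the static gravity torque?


tau = m*g*L*cos(angle)
= 19 * 9.81 * 1.6 * cos(73 deg)
= 19 * 9.81 * 1.6 * 0.2924
= 87.1923 Nm


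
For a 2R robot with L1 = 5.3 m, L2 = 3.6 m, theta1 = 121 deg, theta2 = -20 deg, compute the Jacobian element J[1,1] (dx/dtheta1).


J[1,1] = -L1*sin(t1) - L2*sin(t1+t2)
= -5.3*sin(121) - 3.6*sin(101)
= -8.0768


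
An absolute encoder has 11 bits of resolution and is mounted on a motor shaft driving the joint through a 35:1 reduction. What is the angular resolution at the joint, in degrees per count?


counts = 2^11 = 2048
effective counts at joint = 2048 * 35 = 71680
resolution = 360 / 71680
= 0.005 deg/count


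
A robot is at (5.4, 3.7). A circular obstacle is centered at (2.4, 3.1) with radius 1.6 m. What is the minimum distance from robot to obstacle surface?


center_dist = sqrt((5.4-2.4)^2 + (3.7-3.1)^2)
= sqrt(9.0 + 0.36)
= 3.0594
min_dist = center_dist - radius = 3.0594 - 1.6 = 1.4594 m


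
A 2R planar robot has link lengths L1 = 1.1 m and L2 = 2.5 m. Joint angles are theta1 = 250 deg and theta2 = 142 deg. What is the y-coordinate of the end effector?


Convert angles to radians: theta1 = 4.3633, theta2 = 2.4784
y = L1*sin(theta1) + L2*sin(theta1+theta2)
y = -1.0337 + 1.3248
y = 0.2911


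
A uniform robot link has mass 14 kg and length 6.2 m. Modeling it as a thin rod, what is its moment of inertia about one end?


I = (1/3) * m * L^2
= (1/3) * 14 * 6.2^2
= 0.333333 * 14 * 38.44
= 179.3867 kg*m^2


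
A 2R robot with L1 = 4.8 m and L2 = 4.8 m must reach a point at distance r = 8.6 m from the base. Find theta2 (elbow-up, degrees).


cos(theta2) = (r^2 - L1^2 - L2^2) / (2*L1*L2)
cos(theta2) = (73.96 - 23.04 - 23.04) / 46.08
cos(theta2) = 0.605035
theta2 = 52.7687 degrees


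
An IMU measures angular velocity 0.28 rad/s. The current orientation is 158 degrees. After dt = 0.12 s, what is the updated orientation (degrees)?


delta_theta = w * dt = 0.28 * 0.12 = 0.0336 rad
= 1.9251 deg
theta_new = 158 + 1.9251 = 159.9251 deg


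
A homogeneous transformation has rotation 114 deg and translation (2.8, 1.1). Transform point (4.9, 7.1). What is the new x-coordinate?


x' = cos(theta)*px - sin(theta)*py + tx
= -0.4067*4.9 - 0.9135*7.1 + 2.8
= -5.6792


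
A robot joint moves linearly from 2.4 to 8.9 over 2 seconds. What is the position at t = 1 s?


s = t/T = 1/2 = 0.5
p(t) = p0 + (pf-p0)*s
= 2.4 + (8.9 - 2.4) * 0.5
= 5.65


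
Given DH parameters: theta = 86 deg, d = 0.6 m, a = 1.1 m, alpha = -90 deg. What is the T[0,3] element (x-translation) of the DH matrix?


T[0,3] = a * cos(theta)
= 1.1 * cos(86 deg)
= 1.1 * 0.0698
= 0.0767


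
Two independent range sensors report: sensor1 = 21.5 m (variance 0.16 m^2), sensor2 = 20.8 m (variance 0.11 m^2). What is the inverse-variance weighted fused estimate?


w1 = (1/var1) / (1/var1 + 1/var2)
   = 6.25 / (6.25 + 9.0909) = 0.4074
w2 = 1 - w1 = 0.5926
fused = w1*s1 + w2*s2 = 8.7593 + 12.3259
= 21.0852 m


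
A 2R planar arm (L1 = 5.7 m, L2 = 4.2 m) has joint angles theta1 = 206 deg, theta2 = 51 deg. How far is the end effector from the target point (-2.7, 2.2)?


End effector via forward kinematics:
x = L1*cos(t1) + L2*cos(t1+t2) = -6.0679
y = L1*sin(t1) + L2*sin(t1+t2) = -6.5911
Distance to target:
d = sqrt((-2.7 - -6.0679)^2 + (2.2 - -6.5911)^2)
= sqrt(11.3429 + 77.2829)
= 9.4141 m


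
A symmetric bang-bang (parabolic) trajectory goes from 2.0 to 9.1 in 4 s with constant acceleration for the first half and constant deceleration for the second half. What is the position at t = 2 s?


Symmetric rest-to-rest: each phase covers (pf-p0)/2 in time T/2. 0.5*a*(T/2)^2 = (pf-p0)/2 => a = 4*(pf-p0)/T^2
a = 4*(9.1-2.0)/4^2 = 1.775
t = 2 is in the acceleration phase (t <= T/2).
p = p0 + 0.5*a*t^2 = 2.0 + 0.5*1.775*2^2
= 5.55


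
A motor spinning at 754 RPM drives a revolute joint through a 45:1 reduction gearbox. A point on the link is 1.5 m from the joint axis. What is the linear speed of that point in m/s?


omega_motor = 754 * 2*pi/60 = 78.9587 rad/s
omega_joint = omega_motor / 45 = 1.7546 rad/s
v = omega_joint * r = 1.7546 * 1.5
= 2.632 m/s


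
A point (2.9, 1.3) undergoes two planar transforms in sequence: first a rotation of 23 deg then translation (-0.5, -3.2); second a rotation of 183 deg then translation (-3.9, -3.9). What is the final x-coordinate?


After transform 1:
x1 = cos(23)*2.9 - sin(23)*1.3 + -0.5 = 1.6615
y1 = sin(23)*2.9 + cos(23)*1.3 + -3.2 = -0.8702
After transform 2:
x2 = cos(183)*1.6615 - sin(183)*-0.8702 + -3.9
= -5.6048


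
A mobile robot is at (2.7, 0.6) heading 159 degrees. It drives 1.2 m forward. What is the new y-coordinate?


y_new = y0 + d*sin(theta)
= 0.6 + 1.2*sin(159)
= 0.6 + 0.43
= 1.03


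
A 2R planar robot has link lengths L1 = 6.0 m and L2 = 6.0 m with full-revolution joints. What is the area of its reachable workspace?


r_max = L1 + L2 = 12.0 m
r_min = |L1 - L2| = 0.0 m
Area = pi*(r_max^2 - r_min^2)
= pi*(144.0 - 0.0)
= pi * 144.0
= 452.3893 m^2


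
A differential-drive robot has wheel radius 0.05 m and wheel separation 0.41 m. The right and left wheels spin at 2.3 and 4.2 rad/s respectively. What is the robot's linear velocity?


vR = r*wR = 0.05*2.3 = 0.115 m/s
vL = r*wL = 0.05*4.2 = 0.21 m/s
v = (vR+vL)/2 = 0.1625 m/s
omega = (vR-vL)/L = -0.2317 rad/s
linear velocity = 0.1625 m/s
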